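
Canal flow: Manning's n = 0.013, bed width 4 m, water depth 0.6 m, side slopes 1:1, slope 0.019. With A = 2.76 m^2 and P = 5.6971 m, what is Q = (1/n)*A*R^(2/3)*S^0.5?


R = A/P = 2.76/5.6971 = 0.484457
Q = (1/0.013) * 2.76 * 0.484457^(2/3) * 0.019^0.5

18.0515 m^3/s


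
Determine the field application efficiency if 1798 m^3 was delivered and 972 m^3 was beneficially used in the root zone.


Ea = V_root / V_field * 100 = 972 / 1798 * 100 = 54.0601%

54.0601 %


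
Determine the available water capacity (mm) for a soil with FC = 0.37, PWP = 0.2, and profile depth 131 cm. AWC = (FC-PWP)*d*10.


AWC = (FC - PWP) * d * 10
AWC = (0.37 - 0.2) * 131 * 10
AWC = 0.1700 * 131 * 10

222.7000 mm


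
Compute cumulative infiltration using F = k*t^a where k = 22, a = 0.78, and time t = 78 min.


F = k * t^a = 22 * 78^0.78
F = 22 * 29.911197

658.0463 mm


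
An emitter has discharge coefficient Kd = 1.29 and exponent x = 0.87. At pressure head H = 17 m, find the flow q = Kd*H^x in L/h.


q = Kd * H^x = 1.29 * 17^0.87 = 1.29 * 11.762254

15.1733 L/h


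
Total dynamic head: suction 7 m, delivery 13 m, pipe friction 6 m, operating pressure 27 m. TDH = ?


TDH = Hs + Hd + hf + Hp = 7 + 13 + 6 + 27 = 53

53 m


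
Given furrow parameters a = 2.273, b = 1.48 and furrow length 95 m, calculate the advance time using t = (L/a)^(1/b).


t = (L/a)^(1/b)
t = (95/2.273)^(1/1.48)
t = 41.794985^(1/1.48)

12.4553 min


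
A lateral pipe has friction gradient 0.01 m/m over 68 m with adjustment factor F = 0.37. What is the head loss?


hf = J * L * F = 0.01 * 68 * 0.37 = 0.2516 m

0.2516 m


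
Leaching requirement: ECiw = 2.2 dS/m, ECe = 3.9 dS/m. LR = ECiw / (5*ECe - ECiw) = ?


LR = ECiw / (5*ECe - ECiw)
LR = 2.2 / (5*3.9 - 2.2)
LR = 2.2 / 17.3000

0.1272


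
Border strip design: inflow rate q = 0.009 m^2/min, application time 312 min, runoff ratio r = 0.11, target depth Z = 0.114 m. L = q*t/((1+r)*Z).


L = q*t/((1+r)*Z)
L = 0.009*312/((1+0.11)*0.114)
L = 2.808/0.12654

22.1906 m


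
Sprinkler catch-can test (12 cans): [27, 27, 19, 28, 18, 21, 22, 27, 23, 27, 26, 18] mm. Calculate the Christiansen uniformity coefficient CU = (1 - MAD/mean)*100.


mean = 23.583333 mm
MAD = 3.416667 mm
CU = (1 - 3.416667/23.583333)*100

85.5124 %


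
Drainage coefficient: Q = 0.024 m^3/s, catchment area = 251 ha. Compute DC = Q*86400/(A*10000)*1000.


DC = Q * 86400 / (A * 10000) * 1000
DC = 0.024 * 86400 / (251 * 10000) * 1000
DC = 2073600.0000 / 2510000

0.8261 mm/day


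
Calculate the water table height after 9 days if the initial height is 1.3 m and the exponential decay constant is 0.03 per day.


m = m0 * exp(-k*t)
m = 1.3 * exp(-0.03 * 9)
m = 1.3 * exp(-0.2700)

0.9924 m


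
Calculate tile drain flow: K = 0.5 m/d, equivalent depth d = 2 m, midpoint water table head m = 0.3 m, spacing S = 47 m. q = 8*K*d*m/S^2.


q = 8*K*d*m/S^2
q = 8*0.5*2*0.3/47^2
q = 2.4000 / 2209

0.0011 m/d


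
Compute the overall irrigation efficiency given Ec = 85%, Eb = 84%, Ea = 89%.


Ec = 0.85, Eb = 0.84, Ea = 0.89
E = 0.85 * 0.84 * 0.89 * 100 = 63.5460%

63.5460 %


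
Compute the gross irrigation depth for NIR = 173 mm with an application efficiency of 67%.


Ea = 67% = 0.67
GID = NIR / Ea = 173 / 0.67 = 258.2090 mm

258.2090 mm


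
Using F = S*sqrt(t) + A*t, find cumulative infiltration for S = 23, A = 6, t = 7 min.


F = S*sqrt(t) + A*t
F = 23*sqrt(7) + 6*7
F = 23*2.645751 + 42

102.8523 mm


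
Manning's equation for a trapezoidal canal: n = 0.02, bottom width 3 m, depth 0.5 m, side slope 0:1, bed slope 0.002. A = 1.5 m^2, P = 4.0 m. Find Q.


R = A/P = 1.5/4.0 = 0.375000
Q = (1/0.02) * 1.5 * 0.375000^(2/3) * 0.002^0.5

1.7442 m^3/s


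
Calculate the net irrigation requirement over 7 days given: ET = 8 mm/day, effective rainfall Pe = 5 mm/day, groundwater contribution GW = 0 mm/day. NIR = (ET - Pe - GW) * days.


Daily deficit = ET - Pe - GW = 8 - 5 - 0 = 3 mm/day
NIR = 3 * 7 = 21 mm

21.0000 mm


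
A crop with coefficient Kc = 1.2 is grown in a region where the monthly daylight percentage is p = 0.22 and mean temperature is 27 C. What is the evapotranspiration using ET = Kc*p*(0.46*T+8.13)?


ET = Kc * p * (0.46*T + 8.13)
ET = 1.2 * 0.22 * (0.46*27 + 8.13)
ET = 1.2 * 0.22 * 20.5500

5.4252 mm/day


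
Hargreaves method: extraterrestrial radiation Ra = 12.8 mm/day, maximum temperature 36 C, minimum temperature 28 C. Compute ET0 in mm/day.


Tmean = (Tmax + Tmin)/2 = (36 + 28)/2 = 32.0
ET0 = 0.0023 * 12.8 * (32.0 + 17.8) * sqrt(36 - 28)
ET0 = 0.0023 * 12.8 * 49.8 * 2.828427

4.1468 mm/day


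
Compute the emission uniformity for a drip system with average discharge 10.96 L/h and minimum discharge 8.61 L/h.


EU = (q_min/q_avg)*100 = (8.61/10.96)*100 = 78.5584%

78.5584 %


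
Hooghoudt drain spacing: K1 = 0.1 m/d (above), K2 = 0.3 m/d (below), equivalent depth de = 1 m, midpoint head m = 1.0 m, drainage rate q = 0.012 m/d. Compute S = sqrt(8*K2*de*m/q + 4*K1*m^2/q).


S^2 = 8*K2*de*m/q + 4*K1*m^2/q
S^2 = 8*0.3*1*1.0/0.012 + 4*0.1*1.0^2/0.012
S = sqrt(233.3333)

15.2753 m


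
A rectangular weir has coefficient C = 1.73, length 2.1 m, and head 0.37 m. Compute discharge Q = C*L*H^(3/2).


Q = C * L * H^(3/2) = 1.73 * 2.1 * 0.37^1.5 = 1.73 * 2.1 * 0.225062

0.8177 m^3/s


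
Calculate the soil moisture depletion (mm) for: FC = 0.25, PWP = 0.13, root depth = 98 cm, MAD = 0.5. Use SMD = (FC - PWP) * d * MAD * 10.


SMD = (FC - PWP) * d * MAD * 10
SMD = (0.25 - 0.13) * 98 * 0.5 * 10
SMD = 0.1200 * 98 * 0.5 * 10

58.8000 mm


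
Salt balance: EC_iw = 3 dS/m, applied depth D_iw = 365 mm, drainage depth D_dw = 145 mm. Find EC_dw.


EC_dw = EC_iw * D_iw / D_dw
EC_dw = 3 * 365 / 145
EC_dw = 1095 / 145

7.5517 dS/m


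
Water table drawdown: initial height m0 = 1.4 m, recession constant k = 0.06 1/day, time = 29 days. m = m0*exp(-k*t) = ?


m = m0 * exp(-k*t)
m = 1.4 * exp(-0.06 * 29)
m = 1.4 * exp(-1.7400)

0.2457 m


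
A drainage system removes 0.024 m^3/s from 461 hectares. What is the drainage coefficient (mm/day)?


DC = Q * 86400 / (A * 10000) * 1000
DC = 0.024 * 86400 / (461 * 10000) * 1000
DC = 2073600.0000 / 4610000

0.4498 mm/day


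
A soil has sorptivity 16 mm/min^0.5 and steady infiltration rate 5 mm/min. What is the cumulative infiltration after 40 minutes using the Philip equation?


F = S*sqrt(t) + A*t
F = 16*sqrt(40) + 5*40
F = 16*6.324555 + 200

301.1929 mm


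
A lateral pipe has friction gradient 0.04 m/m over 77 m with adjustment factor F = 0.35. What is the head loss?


hf = J * L * F = 0.04 * 77 * 0.35 = 1.0780 m

1.0780 m


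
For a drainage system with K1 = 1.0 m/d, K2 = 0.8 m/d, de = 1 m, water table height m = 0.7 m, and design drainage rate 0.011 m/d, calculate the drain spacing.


S^2 = 8*K2*de*m/q + 4*K1*m^2/q
S^2 = 8*0.8*1*0.7/0.011 + 4*1.0*0.7^2/0.011
S = sqrt(585.4545)

24.1962 m


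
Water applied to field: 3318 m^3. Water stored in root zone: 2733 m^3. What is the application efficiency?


Ea = V_root / V_field * 100 = 2733 / 3318 * 100 = 82.3689%

82.3689 %


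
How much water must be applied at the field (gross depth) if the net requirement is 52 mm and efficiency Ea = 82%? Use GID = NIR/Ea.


Ea = 82% = 0.82
GID = NIR / Ea = 52 / 0.82 = 63.4146 mm

63.4146 mm


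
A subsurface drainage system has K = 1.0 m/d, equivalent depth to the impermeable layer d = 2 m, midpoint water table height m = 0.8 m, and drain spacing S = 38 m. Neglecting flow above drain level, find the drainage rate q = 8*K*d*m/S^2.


q = 8*K*d*m/S^2
q = 8*1.0*2*0.8/38^2
q = 12.8000 / 1444

0.0089 m/d


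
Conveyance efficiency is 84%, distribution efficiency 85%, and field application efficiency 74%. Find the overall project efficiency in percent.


Ec = 0.84, Eb = 0.85, Ea = 0.74
E = 0.84 * 0.85 * 0.74 * 100 = 52.8360%

52.8360 %


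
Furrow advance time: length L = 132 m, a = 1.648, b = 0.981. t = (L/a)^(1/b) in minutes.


t = (L/a)^(1/b)
t = (132/1.648)^(1/0.981)
t = 80.097087^(1/0.981)

87.1939 min


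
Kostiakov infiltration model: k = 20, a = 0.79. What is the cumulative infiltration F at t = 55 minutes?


F = k * t^a = 20 * 55^0.79
F = 20 * 23.707542

474.1508 mm


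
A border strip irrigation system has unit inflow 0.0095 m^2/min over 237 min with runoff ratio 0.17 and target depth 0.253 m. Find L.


L = q*t/((1+r)*Z)
L = 0.0095*237/((1+0.17)*0.253)
L = 2.2515/0.29601

7.6062 m


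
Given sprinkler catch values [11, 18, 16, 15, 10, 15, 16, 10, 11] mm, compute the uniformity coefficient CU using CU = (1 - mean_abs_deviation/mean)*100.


mean = 13.555556 mm
MAD = 2.716049 mm
CU = (1 - 2.716049/13.555556)*100

79.9636 %


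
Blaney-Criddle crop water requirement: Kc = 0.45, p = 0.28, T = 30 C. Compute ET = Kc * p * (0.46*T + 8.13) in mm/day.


ET = Kc * p * (0.46*T + 8.13)
ET = 0.45 * 0.28 * (0.46*30 + 8.13)
ET = 0.45 * 0.28 * 21.9300

2.7632 mm/day


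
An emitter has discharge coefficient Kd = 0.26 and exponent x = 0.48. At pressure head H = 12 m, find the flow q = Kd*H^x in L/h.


q = Kd * H^x = 0.26 * 12^0.48 = 0.26 * 3.296150

0.8570 L/h


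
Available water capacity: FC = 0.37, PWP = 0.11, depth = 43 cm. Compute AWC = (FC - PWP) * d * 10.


AWC = (FC - PWP) * d * 10
AWC = (0.37 - 0.11) * 43 * 10
AWC = 0.2600 * 43 * 10

111.8000 mm


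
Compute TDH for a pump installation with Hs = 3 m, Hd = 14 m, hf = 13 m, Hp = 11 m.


TDH = Hs + Hd + hf + Hp = 3 + 14 + 13 + 11 = 41

41 m


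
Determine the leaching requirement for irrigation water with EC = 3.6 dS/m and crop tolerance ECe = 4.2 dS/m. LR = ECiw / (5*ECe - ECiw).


LR = ECiw / (5*ECe - ECiw)
LR = 3.6 / (5*4.2 - 3.6)
LR = 3.6 / 17.4000

0.2069


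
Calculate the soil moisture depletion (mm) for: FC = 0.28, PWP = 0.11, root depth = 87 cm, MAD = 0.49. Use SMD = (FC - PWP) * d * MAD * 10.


SMD = (FC - PWP) * d * MAD * 10
SMD = (0.28 - 0.11) * 87 * 0.49 * 10
SMD = 0.1700 * 87 * 0.49 * 10

72.4710 mm


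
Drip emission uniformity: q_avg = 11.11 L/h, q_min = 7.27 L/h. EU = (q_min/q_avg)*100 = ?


EU = (q_min/q_avg)*100 = (7.27/11.11)*100 = 65.4365%

65.4365 %


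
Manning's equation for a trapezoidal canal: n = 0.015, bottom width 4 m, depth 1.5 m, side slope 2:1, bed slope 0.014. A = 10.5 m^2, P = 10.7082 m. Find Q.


R = A/P = 10.5/10.7082 = 0.980557
Q = (1/0.015) * 10.5 * 0.980557^(2/3) * 0.014^0.5

81.7480 m^3/s


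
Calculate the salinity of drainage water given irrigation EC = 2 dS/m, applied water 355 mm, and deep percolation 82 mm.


EC_dw = EC_iw * D_iw / D_dw
EC_dw = 2 * 355 / 82
EC_dw = 710 / 82

8.6585 dS/m


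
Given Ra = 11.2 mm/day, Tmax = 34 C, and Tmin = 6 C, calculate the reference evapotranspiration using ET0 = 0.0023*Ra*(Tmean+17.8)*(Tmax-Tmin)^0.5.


Tmean = (Tmax + Tmin)/2 = (34 + 6)/2 = 20.0
ET0 = 0.0023 * 11.2 * (20.0 + 17.8) * sqrt(34 - 6)
ET0 = 0.0023 * 11.2 * 37.8 * 5.291503

5.1525 mm/day


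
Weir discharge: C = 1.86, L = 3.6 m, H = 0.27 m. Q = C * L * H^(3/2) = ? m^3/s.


Q = C * L * H^(3/2) = 1.86 * 3.6 * 0.27^1.5 = 1.86 * 3.6 * 0.140296

0.9394 m^3/s


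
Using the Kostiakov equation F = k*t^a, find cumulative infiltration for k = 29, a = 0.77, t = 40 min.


F = k * t^a = 29 * 40^0.77
F = 29 * 17.123250

496.5742 mm


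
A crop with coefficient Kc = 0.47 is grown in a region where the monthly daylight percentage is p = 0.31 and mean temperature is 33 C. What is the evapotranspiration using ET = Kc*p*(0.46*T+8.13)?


ET = Kc * p * (0.46*T + 8.13)
ET = 0.47 * 0.31 * (0.46*33 + 8.13)
ET = 0.47 * 0.31 * 23.3100

3.3963 mm/day


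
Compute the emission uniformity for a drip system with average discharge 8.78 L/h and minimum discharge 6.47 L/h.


EU = (q_min/q_avg)*100 = (6.47/8.78)*100 = 73.6902%

73.6902 %


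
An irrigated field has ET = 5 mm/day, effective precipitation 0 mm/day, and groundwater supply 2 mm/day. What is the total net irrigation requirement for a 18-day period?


Daily deficit = ET - Pe - GW = 5 - 0 - 2 = 3 mm/day
NIR = 3 * 18 = 54 mm

54.0000 mm


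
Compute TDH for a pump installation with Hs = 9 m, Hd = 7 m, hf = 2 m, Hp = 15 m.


TDH = Hs + Hd + hf + Hp = 9 + 7 + 2 + 15 = 33

33 m


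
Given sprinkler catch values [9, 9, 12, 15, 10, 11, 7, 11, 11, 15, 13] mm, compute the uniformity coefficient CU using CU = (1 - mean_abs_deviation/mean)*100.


mean = 11.181818 mm
MAD = 1.867769 mm
CU = (1 - 1.867769/11.181818)*100

83.2964 %


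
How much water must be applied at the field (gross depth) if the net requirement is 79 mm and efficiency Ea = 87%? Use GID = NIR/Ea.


Ea = 87% = 0.87
GID = NIR / Ea = 79 / 0.87 = 90.8046 mm

90.8046 mm


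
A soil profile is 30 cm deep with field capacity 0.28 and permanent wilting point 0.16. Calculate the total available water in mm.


AWC = (FC - PWP) * d * 10
AWC = (0.28 - 0.16) * 30 * 10
AWC = 0.1200 * 30 * 10

36.0000 mm


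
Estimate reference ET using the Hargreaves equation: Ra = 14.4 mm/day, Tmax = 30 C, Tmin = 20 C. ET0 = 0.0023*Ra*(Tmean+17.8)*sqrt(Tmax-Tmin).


Tmean = (Tmax + Tmin)/2 = (30 + 20)/2 = 25.0
ET0 = 0.0023 * 14.4 * (25.0 + 17.8) * sqrt(30 - 20)
ET0 = 0.0023 * 14.4 * 42.8 * 3.162278

4.4826 mm/day


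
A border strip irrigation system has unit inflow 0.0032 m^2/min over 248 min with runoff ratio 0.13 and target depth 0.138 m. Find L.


L = q*t/((1+r)*Z)
L = 0.0032*248/((1+0.13)*0.138)
L = 0.7936/0.15594

5.0891 m


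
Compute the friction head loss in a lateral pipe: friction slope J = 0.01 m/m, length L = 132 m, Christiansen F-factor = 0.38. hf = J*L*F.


hf = J * L * F = 0.01 * 132 * 0.38 = 0.5016 m

0.5016 m


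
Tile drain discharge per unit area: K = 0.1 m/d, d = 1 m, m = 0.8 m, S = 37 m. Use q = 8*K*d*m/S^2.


q = 8*K*d*m/S^2
q = 8*0.1*1*0.8/37^2
q = 0.6400 / 1369

4.6749e-04 m/d


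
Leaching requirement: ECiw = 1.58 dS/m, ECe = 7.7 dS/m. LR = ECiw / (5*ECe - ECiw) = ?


LR = ECiw / (5*ECe - ECiw)
LR = 1.58 / (5*7.7 - 1.58)
LR = 1.58 / 36.9200

0.0428


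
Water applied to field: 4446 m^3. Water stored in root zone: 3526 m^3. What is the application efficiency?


Ea = V_root / V_field * 100 = 3526 / 4446 * 100 = 79.3072%

79.3072 %


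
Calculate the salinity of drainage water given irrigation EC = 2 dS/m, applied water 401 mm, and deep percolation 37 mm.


EC_dw = EC_iw * D_iw / D_dw
EC_dw = 2 * 401 / 37
EC_dw = 802 / 37

21.6757 dS/m


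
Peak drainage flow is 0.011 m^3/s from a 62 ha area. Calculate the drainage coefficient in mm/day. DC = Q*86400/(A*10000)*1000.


DC = Q * 86400 / (A * 10000) * 1000
DC = 0.011 * 86400 / (62 * 10000) * 1000
DC = 950400.0000 / 620000

1.5329 mm/day


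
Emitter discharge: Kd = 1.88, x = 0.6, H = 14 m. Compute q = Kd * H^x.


q = Kd * H^x = 1.88 * 14^0.6 = 1.88 * 4.871658

9.1587 L/h


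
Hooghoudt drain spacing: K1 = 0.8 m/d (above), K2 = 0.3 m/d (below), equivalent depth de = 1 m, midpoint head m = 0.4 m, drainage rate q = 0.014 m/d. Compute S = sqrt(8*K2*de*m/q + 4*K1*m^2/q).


S^2 = 8*K2*de*m/q + 4*K1*m^2/q
S^2 = 8*0.3*1*0.4/0.014 + 4*0.8*0.4^2/0.014
S = sqrt(105.1429)

10.2539 m


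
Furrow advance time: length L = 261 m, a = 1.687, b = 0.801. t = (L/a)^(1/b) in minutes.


t = (L/a)^(1/b)
t = (261/1.687)^(1/0.801)
t = 154.712507^(1/0.801)

541.3647 min


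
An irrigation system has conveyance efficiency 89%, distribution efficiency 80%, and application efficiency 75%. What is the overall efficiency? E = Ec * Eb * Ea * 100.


Ec = 0.89, Eb = 0.8, Ea = 0.75
E = 0.89 * 0.8 * 0.75 * 100 = 53.4000%

53.4000 %


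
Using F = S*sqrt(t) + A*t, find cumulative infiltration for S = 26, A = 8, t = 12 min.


F = S*sqrt(t) + A*t
F = 26*sqrt(12) + 8*12
F = 26*3.464102 + 96

186.0667 mm


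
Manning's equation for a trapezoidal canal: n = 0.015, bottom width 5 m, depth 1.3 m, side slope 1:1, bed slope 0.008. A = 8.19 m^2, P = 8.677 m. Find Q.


R = A/P = 8.19/8.677 = 0.943875
Q = (1/0.015) * 8.19 * 0.943875^(2/3) * 0.008^0.5

46.9909 m^3/s


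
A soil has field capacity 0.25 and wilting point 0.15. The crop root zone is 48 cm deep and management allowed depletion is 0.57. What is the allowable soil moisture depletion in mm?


SMD = (FC - PWP) * d * MAD * 10
SMD = (0.25 - 0.15) * 48 * 0.57 * 10
SMD = 0.1000 * 48 * 0.57 * 10

27.3600 mm


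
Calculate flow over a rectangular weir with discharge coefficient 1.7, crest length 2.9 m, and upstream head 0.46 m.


Q = C * L * H^(3/2) = 1.7 * 2.9 * 0.46^1.5 = 1.7 * 2.9 * 0.311987

1.5381 m^3/s


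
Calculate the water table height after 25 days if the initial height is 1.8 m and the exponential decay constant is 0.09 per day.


m = m0 * exp(-k*t)
m = 1.8 * exp(-0.09 * 25)
m = 1.8 * exp(-2.2500)

0.1897 m


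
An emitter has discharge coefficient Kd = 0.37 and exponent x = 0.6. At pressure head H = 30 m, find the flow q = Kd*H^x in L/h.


q = Kd * H^x = 0.37 * 30^0.6 = 0.37 * 7.696136

2.8476 L/h


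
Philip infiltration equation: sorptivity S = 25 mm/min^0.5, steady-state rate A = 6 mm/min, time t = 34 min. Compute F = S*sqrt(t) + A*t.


F = S*sqrt(t) + A*t
F = 25*sqrt(34) + 6*34
F = 25*5.830952 + 204

349.7738 mm


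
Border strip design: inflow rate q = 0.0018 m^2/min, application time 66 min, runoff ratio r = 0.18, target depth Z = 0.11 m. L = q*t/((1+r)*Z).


L = q*t/((1+r)*Z)
L = 0.0018*66/((1+0.18)*0.11)
L = 0.1188/0.1298

0.9153 m


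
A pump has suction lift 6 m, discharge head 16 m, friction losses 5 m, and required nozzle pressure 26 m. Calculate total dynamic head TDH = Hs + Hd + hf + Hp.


TDH = Hs + Hd + hf + Hp = 6 + 16 + 5 + 26 = 53

53 m


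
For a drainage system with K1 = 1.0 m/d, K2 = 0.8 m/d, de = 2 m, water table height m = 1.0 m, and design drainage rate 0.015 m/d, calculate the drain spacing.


S^2 = 8*K2*de*m/q + 4*K1*m^2/q
S^2 = 8*0.8*2*1.0/0.015 + 4*1.0*1.0^2/0.015
S = sqrt(1120.0000)

33.4664 m


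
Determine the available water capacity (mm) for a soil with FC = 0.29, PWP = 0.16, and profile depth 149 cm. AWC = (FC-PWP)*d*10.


AWC = (FC - PWP) * d * 10
AWC = (0.29 - 0.16) * 149 * 10
AWC = 0.1300 * 149 * 10

193.7000 mm


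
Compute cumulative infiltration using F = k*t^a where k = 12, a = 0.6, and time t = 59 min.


F = k * t^a = 12 * 59^0.6
F = 12 * 11.548118

138.5774 mm


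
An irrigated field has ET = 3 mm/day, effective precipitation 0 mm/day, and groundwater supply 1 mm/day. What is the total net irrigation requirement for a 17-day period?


Daily deficit = ET - Pe - GW = 3 - 0 - 1 = 2 mm/day
NIR = 2 * 17 = 34 mm

34.0000 mm


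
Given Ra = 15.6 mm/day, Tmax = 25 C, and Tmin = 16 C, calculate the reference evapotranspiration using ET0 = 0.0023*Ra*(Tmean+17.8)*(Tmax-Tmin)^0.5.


Tmean = (Tmax + Tmin)/2 = (25 + 16)/2 = 20.5
ET0 = 0.0023 * 15.6 * (20.5 + 17.8) * sqrt(25 - 16)
ET0 = 0.0023 * 15.6 * 38.3 * 3.000000

4.1226 mm/day


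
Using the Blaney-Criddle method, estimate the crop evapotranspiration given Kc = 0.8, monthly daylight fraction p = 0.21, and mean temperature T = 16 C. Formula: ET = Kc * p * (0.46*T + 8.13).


ET = Kc * p * (0.46*T + 8.13)
ET = 0.8 * 0.21 * (0.46*16 + 8.13)
ET = 0.8 * 0.21 * 15.4900

2.6023 mm/day


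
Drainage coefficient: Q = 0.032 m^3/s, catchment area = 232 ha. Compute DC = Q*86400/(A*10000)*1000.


DC = Q * 86400 / (A * 10000) * 1000
DC = 0.032 * 86400 / (232 * 10000) * 1000
DC = 2764800.0000 / 2320000

1.1917 mm/day


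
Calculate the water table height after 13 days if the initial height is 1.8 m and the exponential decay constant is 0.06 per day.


m = m0 * exp(-k*t)
m = 1.8 * exp(-0.06 * 13)
m = 1.8 * exp(-0.7800)

0.8251 m


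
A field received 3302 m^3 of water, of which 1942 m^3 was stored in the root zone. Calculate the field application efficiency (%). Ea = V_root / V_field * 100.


Ea = V_root / V_field * 100 = 1942 / 3302 * 100 = 58.8128%

58.8128 %


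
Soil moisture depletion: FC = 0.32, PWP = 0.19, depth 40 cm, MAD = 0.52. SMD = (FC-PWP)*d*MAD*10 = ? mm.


SMD = (FC - PWP) * d * MAD * 10
SMD = (0.32 - 0.19) * 40 * 0.52 * 10
SMD = 0.1300 * 40 * 0.52 * 10

27.0400 mm


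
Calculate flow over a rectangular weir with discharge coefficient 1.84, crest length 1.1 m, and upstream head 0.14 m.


Q = C * L * H^(3/2) = 1.84 * 1.1 * 0.14^1.5 = 1.84 * 1.1 * 0.052383

0.1060 m^3/s


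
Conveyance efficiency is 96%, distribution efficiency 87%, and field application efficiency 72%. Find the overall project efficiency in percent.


Ec = 0.96, Eb = 0.87, Ea = 0.72
E = 0.96 * 0.87 * 0.72 * 100 = 60.1344%

60.1344 %


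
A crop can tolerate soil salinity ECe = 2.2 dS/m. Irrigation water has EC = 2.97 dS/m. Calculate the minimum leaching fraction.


LR = ECiw / (5*ECe - ECiw)
LR = 2.97 / (5*2.2 - 2.97)
LR = 2.97 / 8.0300

0.3699


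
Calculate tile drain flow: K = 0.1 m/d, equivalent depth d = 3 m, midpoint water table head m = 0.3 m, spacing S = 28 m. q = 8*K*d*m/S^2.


q = 8*K*d*m/S^2
q = 8*0.1*3*0.3/28^2
q = 0.7200 / 784

9.1837e-04 m/d


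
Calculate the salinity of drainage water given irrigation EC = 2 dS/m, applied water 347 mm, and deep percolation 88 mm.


EC_dw = EC_iw * D_iw / D_dw
EC_dw = 2 * 347 / 88
EC_dw = 694 / 88

7.8864 dS/m


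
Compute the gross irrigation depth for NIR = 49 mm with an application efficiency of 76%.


Ea = 76% = 0.76
GID = NIR / Ea = 49 / 0.76 = 64.4737 mm

64.4737 mm


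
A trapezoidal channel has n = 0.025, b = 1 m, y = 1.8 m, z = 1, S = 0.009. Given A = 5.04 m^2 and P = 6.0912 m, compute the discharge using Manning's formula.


R = A/P = 5.04/6.0912 = 0.827423
Q = (1/0.025) * 5.04 * 0.827423^(2/3) * 0.009^0.5

16.8563 m^3/s


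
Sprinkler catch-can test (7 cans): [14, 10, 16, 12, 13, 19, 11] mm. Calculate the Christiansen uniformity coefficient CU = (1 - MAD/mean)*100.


mean = 13.571429 mm
MAD = 2.367347 mm
CU = (1 - 2.367347/13.571429)*100

82.5564 %


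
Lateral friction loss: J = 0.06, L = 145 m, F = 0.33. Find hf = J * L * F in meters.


hf = J * L * F = 0.06 * 145 * 0.33 = 2.8710 m

2.8710 m


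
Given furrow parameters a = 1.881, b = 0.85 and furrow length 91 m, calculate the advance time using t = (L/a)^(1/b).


t = (L/a)^(1/b)
t = (91/1.881)^(1/0.85)
t = 48.378522^(1/0.85)

95.9277 min


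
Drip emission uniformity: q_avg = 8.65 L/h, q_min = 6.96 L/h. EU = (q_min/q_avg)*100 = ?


EU = (q_min/q_avg)*100 = (6.96/8.65)*100 = 80.4624%

80.4624 %


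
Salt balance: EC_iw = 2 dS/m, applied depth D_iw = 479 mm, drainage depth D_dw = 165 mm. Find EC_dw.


EC_dw = EC_iw * D_iw / D_dw
EC_dw = 2 * 479 / 165
EC_dw = 958 / 165

5.8061 dS/m


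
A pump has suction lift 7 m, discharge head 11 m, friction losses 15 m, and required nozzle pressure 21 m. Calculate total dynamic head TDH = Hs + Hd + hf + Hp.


TDH = Hs + Hd + hf + Hp = 7 + 11 + 15 + 21 = 54

54 m


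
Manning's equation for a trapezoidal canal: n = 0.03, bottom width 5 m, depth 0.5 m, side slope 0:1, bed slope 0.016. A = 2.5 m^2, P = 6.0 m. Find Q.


R = A/P = 2.5/6.0 = 0.416667
Q = (1/0.03) * 2.5 * 0.416667^(2/3) * 0.016^0.5

5.8804 m^3/s


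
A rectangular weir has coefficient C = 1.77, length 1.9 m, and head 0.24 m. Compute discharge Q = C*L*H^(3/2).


Q = C * L * H^(3/2) = 1.77 * 1.9 * 0.24^1.5 = 1.77 * 1.9 * 0.117576

0.3954 m^3/s


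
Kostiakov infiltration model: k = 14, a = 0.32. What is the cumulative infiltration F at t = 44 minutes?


F = k * t^a = 14 * 44^0.32
F = 14 * 3.356641

46.9930 mm


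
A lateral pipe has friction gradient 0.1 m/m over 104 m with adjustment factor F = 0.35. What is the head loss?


hf = J * L * F = 0.1 * 104 * 0.35 = 3.6400 m

3.6400 m


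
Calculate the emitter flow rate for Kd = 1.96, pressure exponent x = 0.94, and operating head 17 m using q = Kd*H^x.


q = Kd * H^x = 1.96 * 17^0.94 = 1.96 * 14.342405

28.1111 L/h


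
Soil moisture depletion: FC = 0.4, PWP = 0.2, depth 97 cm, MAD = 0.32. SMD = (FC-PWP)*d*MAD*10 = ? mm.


SMD = (FC - PWP) * d * MAD * 10
SMD = (0.4 - 0.2) * 97 * 0.32 * 10
SMD = 0.2000 * 97 * 0.32 * 10

62.0800 mm


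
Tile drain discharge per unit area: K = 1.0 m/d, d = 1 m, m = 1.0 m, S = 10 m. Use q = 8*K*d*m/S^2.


q = 8*K*d*m/S^2
q = 8*1.0*1*1.0/10^2
q = 8.0000 / 100

0.0800 m/d


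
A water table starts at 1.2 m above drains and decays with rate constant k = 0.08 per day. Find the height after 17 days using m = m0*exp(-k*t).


m = m0 * exp(-k*t)
m = 1.2 * exp(-0.08 * 17)
m = 1.2 * exp(-1.3600)

0.3080 m


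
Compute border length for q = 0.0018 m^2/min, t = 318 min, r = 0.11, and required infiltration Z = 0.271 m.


L = q*t/((1+r)*Z)
L = 0.0018*318/((1+0.11)*0.271)
L = 0.5724/0.30081

1.9029 m


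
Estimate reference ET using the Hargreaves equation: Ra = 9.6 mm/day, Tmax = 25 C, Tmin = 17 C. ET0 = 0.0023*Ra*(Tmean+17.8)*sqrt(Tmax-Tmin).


Tmean = (Tmax + Tmin)/2 = (25 + 17)/2 = 21.0
ET0 = 0.0023 * 9.6 * (21.0 + 17.8) * sqrt(25 - 17)
ET0 = 0.0023 * 9.6 * 38.8 * 2.828427

2.4231 mm/day


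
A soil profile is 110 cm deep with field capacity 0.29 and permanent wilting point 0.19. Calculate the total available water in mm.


AWC = (FC - PWP) * d * 10
AWC = (0.29 - 0.19) * 110 * 10
AWC = 0.1000 * 110 * 10

110.0000 mm


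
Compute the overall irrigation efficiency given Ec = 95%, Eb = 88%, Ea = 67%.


Ec = 0.95, Eb = 0.88, Ea = 0.67
E = 0.95 * 0.88 * 0.67 * 100 = 56.0120%

56.0120 %


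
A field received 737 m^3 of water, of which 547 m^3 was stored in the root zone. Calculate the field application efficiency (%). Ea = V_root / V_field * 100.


Ea = V_root / V_field * 100 = 547 / 737 * 100 = 74.2198%

74.2198 %


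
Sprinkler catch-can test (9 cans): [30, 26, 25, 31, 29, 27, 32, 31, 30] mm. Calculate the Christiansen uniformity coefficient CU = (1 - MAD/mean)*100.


mean = 29.000000 mm
MAD = 2.000000 mm
CU = (1 - 2.000000/29.000000)*100

93.1034 %


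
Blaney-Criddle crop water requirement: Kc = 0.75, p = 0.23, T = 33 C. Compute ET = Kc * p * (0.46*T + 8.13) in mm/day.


ET = Kc * p * (0.46*T + 8.13)
ET = 0.75 * 0.23 * (0.46*33 + 8.13)
ET = 0.75 * 0.23 * 23.3100

4.0210 mm/day


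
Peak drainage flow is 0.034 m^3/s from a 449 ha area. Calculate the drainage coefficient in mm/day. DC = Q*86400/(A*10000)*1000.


DC = Q * 86400 / (A * 10000) * 1000
DC = 0.034 * 86400 / (449 * 10000) * 1000
DC = 2937600.0000 / 4490000

0.6543 mm/day


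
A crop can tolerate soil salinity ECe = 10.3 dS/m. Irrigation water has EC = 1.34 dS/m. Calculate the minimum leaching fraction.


LR = ECiw / (5*ECe - ECiw)
LR = 1.34 / (5*10.3 - 1.34)
LR = 1.34 / 50.1600

0.0267


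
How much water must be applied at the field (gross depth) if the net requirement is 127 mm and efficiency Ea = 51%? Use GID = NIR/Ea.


Ea = 51% = 0.51
GID = NIR / Ea = 127 / 0.51 = 249.0196 mm

249.0196 mm


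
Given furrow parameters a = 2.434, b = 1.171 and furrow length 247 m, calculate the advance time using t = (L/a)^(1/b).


t = (L/a)^(1/b)
t = (247/2.434)^(1/1.171)
t = 101.479047^(1/1.171)

51.6877 min


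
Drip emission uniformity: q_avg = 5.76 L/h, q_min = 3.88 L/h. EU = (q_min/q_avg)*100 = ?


EU = (q_min/q_avg)*100 = (3.88/5.76)*100 = 67.3611%

67.3611 %


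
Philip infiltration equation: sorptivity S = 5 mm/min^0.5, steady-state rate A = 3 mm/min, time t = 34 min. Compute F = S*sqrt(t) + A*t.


F = S*sqrt(t) + A*t
F = 5*sqrt(34) + 3*34
F = 5*5.830952 + 102

131.1548 mm


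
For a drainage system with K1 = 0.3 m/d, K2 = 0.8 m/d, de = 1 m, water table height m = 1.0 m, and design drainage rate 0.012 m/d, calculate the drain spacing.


S^2 = 8*K2*de*m/q + 4*K1*m^2/q
S^2 = 8*0.8*1*1.0/0.012 + 4*0.3*1.0^2/0.012
S = sqrt(633.3333)

25.1661 m


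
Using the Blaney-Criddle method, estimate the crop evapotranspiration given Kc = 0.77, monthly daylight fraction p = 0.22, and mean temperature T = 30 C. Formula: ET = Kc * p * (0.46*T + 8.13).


ET = Kc * p * (0.46*T + 8.13)
ET = 0.77 * 0.22 * (0.46*30 + 8.13)
ET = 0.77 * 0.22 * 21.9300

3.7149 mm/day


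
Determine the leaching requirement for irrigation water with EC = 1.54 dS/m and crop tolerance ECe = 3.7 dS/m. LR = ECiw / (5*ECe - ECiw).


LR = ECiw / (5*ECe - ECiw)
LR = 1.54 / (5*3.7 - 1.54)
LR = 1.54 / 16.9600

0.0908


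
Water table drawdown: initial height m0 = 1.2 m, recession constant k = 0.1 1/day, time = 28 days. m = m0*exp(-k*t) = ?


m = m0 * exp(-k*t)
m = 1.2 * exp(-0.1 * 28)
m = 1.2 * exp(-2.8000)

0.0730 m


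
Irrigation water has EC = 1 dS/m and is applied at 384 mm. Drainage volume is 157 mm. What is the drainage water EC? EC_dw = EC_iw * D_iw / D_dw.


EC_dw = EC_iw * D_iw / D_dw
EC_dw = 1 * 384 / 157
EC_dw = 384 / 157

2.4459 dS/m


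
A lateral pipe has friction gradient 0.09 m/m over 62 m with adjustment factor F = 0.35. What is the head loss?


hf = J * L * F = 0.09 * 62 * 0.35 = 1.9530 m

1.9530 m


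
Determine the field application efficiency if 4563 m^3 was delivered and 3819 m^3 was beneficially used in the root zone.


Ea = V_root / V_field * 100 = 3819 / 4563 * 100 = 83.6949%

83.6949 %


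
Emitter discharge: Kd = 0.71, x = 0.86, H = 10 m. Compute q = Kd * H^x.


q = Kd * H^x = 0.71 * 10^0.86 = 0.71 * 7.244360

5.1435 L/h


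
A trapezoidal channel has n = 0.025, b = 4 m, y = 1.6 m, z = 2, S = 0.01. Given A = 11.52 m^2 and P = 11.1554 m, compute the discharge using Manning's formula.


R = A/P = 11.52/11.1554 = 1.032684
Q = (1/0.025) * 11.52 * 1.032684^(2/3) * 0.01^0.5

47.0787 m^3/s


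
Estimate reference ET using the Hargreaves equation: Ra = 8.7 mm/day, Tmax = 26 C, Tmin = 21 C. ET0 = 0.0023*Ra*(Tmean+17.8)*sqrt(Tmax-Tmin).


Tmean = (Tmax + Tmin)/2 = (26 + 21)/2 = 23.5
ET0 = 0.0023 * 8.7 * (23.5 + 17.8) * sqrt(26 - 21)
ET0 = 0.0023 * 8.7 * 41.3 * 2.236068

1.8479 mm/day


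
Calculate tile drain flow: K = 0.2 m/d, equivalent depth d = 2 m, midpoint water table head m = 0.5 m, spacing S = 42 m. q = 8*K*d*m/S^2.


q = 8*K*d*m/S^2
q = 8*0.2*2*0.5/42^2
q = 1.6000 / 1764

9.0703e-04 m/d


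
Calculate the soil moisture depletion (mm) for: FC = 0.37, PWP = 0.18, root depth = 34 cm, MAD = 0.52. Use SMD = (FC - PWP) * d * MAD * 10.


SMD = (FC - PWP) * d * MAD * 10
SMD = (0.37 - 0.18) * 34 * 0.52 * 10
SMD = 0.1900 * 34 * 0.52 * 10

33.5920 mm


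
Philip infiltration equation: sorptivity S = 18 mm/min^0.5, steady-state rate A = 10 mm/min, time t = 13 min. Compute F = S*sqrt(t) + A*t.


F = S*sqrt(t) + A*t
F = 18*sqrt(13) + 10*13
F = 18*3.605551 + 130

194.8999 mm


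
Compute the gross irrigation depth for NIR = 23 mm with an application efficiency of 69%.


Ea = 69% = 0.69
GID = NIR / Ea = 23 / 0.69 = 33.3333 mm

33.3333 mm


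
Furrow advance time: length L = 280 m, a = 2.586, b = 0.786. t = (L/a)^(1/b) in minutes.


t = (L/a)^(1/b)
t = (280/2.586)^(1/0.786)
t = 108.275329^(1/0.786)

387.6680 min


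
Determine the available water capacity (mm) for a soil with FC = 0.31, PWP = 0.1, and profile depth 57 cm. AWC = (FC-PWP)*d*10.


AWC = (FC - PWP) * d * 10
AWC = (0.31 - 0.1) * 57 * 10
AWC = 0.2100 * 57 * 10

119.7000 mm


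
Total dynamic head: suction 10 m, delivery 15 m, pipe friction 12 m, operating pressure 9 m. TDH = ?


TDH = Hs + Hd + hf + Hp = 10 + 15 + 12 + 9 = 46

46 m


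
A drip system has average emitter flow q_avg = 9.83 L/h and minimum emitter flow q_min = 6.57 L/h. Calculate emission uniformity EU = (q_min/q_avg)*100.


EU = (q_min/q_avg)*100 = (6.57/9.83)*100 = 66.8362%

66.8362 %


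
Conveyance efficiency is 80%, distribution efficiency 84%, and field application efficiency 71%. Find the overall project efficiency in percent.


Ec = 0.8, Eb = 0.84, Ea = 0.71
E = 0.8 * 0.84 * 0.71 * 100 = 47.7120%

47.7120 %


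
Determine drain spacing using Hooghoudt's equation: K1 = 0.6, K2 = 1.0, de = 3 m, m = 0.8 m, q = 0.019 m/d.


S^2 = 8*K2*de*m/q + 4*K1*m^2/q
S^2 = 8*1.0*3*0.8/0.019 + 4*0.6*0.8^2/0.019
S = sqrt(1091.3684)

33.0359 m


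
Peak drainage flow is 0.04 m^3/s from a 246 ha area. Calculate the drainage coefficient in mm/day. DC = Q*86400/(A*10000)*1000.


DC = Q * 86400 / (A * 10000) * 1000
DC = 0.04 * 86400 / (246 * 10000) * 1000
DC = 3456000.0000 / 2460000

1.4049 mm/day


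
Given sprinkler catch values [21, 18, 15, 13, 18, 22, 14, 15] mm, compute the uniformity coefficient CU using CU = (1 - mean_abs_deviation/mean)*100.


mean = 17.000000 mm
MAD = 2.750000 mm
CU = (1 - 2.750000/17.000000)*100

83.8235 %


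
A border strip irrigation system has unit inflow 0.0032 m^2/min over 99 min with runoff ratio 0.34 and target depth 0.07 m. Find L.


L = q*t/((1+r)*Z)
L = 0.0032*99/((1+0.34)*0.07)
L = 0.3168/0.0938

3.3774 m


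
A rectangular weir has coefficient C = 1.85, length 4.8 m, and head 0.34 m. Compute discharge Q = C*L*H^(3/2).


Q = C * L * H^(3/2) = 1.85 * 4.8 * 0.34^1.5 = 1.85 * 4.8 * 0.198252

1.7605 m^3/s


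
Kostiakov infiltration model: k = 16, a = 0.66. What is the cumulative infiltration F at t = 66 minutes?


F = k * t^a = 16 * 66^0.66
F = 16 * 15.881773

254.1084 mm


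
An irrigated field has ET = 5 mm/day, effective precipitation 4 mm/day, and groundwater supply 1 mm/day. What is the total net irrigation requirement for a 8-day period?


Daily deficit = ET - Pe - GW = 5 - 4 - 1 = 0 mm/day
NIR = 0 * 8 = 0 mm

0 mm


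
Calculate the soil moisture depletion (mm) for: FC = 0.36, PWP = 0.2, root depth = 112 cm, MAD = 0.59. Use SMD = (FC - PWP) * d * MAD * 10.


SMD = (FC - PWP) * d * MAD * 10
SMD = (0.36 - 0.2) * 112 * 0.59 * 10
SMD = 0.1600 * 112 * 0.59 * 10

105.7280 mm


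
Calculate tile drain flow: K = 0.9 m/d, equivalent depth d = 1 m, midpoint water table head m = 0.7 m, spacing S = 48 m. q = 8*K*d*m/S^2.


q = 8*K*d*m/S^2
q = 8*0.9*1*0.7/48^2
q = 5.0400 / 2304

0.0022 m/d


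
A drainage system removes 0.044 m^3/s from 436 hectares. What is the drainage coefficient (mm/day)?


DC = Q * 86400 / (A * 10000) * 1000
DC = 0.044 * 86400 / (436 * 10000) * 1000
DC = 3801600.0000 / 4360000

0.8719 mm/day


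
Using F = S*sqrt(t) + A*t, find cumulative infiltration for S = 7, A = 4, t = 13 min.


F = S*sqrt(t) + A*t
F = 7*sqrt(13) + 4*13
F = 7*3.605551 + 52

77.2389 mm


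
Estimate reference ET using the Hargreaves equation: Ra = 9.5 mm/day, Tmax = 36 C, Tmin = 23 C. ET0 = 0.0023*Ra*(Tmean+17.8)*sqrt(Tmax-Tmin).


Tmean = (Tmax + Tmin)/2 = (36 + 23)/2 = 29.5
ET0 = 0.0023 * 9.5 * (29.5 + 17.8) * sqrt(36 - 23)
ET0 = 0.0023 * 9.5 * 47.3 * 3.605551

3.7264 mm/day


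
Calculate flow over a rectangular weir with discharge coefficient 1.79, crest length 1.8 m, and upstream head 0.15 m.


Q = C * L * H^(3/2) = 1.79 * 1.8 * 0.15^1.5 = 1.79 * 1.8 * 0.058095

0.1872 m^3/s


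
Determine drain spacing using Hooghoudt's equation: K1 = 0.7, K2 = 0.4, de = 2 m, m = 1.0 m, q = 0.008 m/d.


S^2 = 8*K2*de*m/q + 4*K1*m^2/q
S^2 = 8*0.4*2*1.0/0.008 + 4*0.7*1.0^2/0.008
S = sqrt(1150.0000)

33.9116 m


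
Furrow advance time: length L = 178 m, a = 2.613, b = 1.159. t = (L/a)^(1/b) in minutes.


t = (L/a)^(1/b)
t = (178/2.613)^(1/1.159)
t = 68.120934^(1/1.159)

38.1749 min


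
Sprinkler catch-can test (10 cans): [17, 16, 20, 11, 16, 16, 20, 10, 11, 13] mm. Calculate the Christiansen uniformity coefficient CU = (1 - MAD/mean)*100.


mean = 15.000000 mm
MAD = 3.000000 mm
CU = (1 - 3.000000/15.000000)*100

80.0000 %


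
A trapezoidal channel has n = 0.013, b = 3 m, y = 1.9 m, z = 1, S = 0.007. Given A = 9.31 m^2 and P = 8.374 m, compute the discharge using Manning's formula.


R = A/P = 9.31/8.374 = 1.111775
Q = (1/0.013) * 9.31 * 1.111775^(2/3) * 0.007^0.5

64.3033 m^3/s


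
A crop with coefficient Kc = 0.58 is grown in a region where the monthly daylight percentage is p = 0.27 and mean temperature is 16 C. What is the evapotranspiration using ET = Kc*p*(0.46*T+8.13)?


ET = Kc * p * (0.46*T + 8.13)
ET = 0.58 * 0.27 * (0.46*16 + 8.13)
ET = 0.58 * 0.27 * 15.4900

2.4257 mm/day


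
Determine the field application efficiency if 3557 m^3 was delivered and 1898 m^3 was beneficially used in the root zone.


Ea = V_root / V_field * 100 = 1898 / 3557 * 100 = 53.3596%

53.3596 %


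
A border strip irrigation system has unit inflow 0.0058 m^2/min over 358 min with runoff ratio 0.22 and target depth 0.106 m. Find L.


L = q*t/((1+r)*Z)
L = 0.0058*358/((1+0.22)*0.106)
L = 2.0764/0.12932

16.0563 m


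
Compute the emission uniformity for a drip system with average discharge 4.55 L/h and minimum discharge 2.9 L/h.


EU = (q_min/q_avg)*100 = (2.9/4.55)*100 = 63.7363%

63.7363 %


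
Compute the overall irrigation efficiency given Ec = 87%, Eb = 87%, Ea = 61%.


Ec = 0.87, Eb = 0.87, Ea = 0.61
E = 0.87 * 0.87 * 0.61 * 100 = 46.1709%

46.1709 %


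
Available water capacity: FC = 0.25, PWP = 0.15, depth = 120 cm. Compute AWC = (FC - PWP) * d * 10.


AWC = (FC - PWP) * d * 10
AWC = (0.25 - 0.15) * 120 * 10
AWC = 0.1000 * 120 * 10

120.0000 mm


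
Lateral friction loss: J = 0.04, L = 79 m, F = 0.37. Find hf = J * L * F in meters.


hf = J * L * F = 0.04 * 79 * 0.37 = 1.1692 m

1.1692 m


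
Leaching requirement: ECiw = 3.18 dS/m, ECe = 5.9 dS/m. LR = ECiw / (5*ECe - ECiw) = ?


LR = ECiw / (5*ECe - ECiw)
LR = 3.18 / (5*5.9 - 3.18)
LR = 3.18 / 26.3200

0.1208


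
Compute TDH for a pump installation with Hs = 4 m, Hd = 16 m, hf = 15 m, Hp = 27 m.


TDH = Hs + Hd + hf + Hp = 4 + 16 + 15 + 27 = 62

62 m


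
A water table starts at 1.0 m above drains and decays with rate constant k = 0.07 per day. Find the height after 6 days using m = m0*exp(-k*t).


m = m0 * exp(-k*t)
m = 1.0 * exp(-0.07 * 6)
m = 1.0 * exp(-0.4200)

0.6570 m


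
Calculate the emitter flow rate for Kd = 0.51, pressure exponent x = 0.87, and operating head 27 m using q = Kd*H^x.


q = Kd * H^x = 0.51 * 27^0.87 = 0.51 * 17.590836

8.9713 L/h


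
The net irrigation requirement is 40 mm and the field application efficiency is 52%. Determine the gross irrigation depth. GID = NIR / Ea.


Ea = 52% = 0.52
GID = NIR / Ea = 40 / 0.52 = 76.9231 mm

76.9231 mm


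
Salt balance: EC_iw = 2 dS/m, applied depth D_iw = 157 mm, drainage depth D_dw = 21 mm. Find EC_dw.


EC_dw = EC_iw * D_iw / D_dw
EC_dw = 2 * 157 / 21
EC_dw = 314 / 21

14.9524 dS/m


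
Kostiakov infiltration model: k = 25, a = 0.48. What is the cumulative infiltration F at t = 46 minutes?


F = k * t^a = 25 * 46^0.48
F = 25 * 6.282374

157.0593 mm


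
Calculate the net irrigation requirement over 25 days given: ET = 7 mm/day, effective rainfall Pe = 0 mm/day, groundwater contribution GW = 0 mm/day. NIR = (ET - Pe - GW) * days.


Daily deficit = ET - Pe - GW = 7 - 0 - 0 = 7 mm/day
NIR = 7 * 25 = 175 mm

175.0000 mm


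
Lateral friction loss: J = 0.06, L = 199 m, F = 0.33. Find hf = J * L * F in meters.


hf = J * L * F = 0.06 * 199 * 0.33 = 3.9402 m

3.9402 m


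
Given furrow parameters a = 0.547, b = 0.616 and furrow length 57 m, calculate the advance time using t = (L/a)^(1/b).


t = (L/a)^(1/b)
t = (57/0.547)^(1/0.616)
t = 104.204753^(1/0.616)

1887.0849 min


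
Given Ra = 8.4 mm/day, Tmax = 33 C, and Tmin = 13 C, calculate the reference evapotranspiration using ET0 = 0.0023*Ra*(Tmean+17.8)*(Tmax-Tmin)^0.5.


Tmean = (Tmax + Tmin)/2 = (33 + 13)/2 = 23.0
ET0 = 0.0023 * 8.4 * (23.0 + 17.8) * sqrt(33 - 13)
ET0 = 0.0023 * 8.4 * 40.8 * 4.472136

3.5252 mm/day


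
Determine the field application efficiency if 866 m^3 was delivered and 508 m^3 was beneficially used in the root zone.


Ea = V_root / V_field * 100 = 508 / 866 * 100 = 58.6605%

58.6605 %
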